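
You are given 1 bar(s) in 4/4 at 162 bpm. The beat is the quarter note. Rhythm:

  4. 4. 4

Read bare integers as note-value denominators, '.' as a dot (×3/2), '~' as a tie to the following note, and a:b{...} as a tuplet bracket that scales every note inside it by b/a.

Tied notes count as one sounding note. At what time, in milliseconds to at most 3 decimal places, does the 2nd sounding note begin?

1. 0.0ms @ 0 + 555.556ms (3/2)
2. 555.556ms @ 3/2 + 555.556ms (3/2)
3. 1111.111ms @ 3 + 370.37ms (1)

note 2 onset = 3/2b = 555.556ms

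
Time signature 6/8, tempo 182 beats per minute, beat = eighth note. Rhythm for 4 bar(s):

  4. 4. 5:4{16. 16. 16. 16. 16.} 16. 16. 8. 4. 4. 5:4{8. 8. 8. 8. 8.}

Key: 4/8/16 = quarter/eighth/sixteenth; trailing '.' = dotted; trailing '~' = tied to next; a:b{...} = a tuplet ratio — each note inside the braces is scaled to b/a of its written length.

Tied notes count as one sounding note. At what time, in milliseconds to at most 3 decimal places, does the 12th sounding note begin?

1. 0.0ms @ 0 + 989.011ms (3)
2. 989.011ms @ 3 + 989.011ms (3)
3. 1978.022ms @ 6 + 197.802ms (3/5)
4. 2175.824ms @ 33/5 + 197.802ms (3/5)
5. 2373.626ms @ 36/5 + 197.802ms (3/5)
6. 2571.429ms @ 39/5 + 197.802ms (3/5)
7. 2769.231ms @ 42/5 + 197.802ms (3/5)
8. 2967.033ms @ 9 + 247.253ms (3/4)
9. 3214.286ms @ 39/4 + 247.253ms (3/4)
10. 3461.538ms @ 21/2 + 494.505ms (3/2)
11. 3956.044ms @ 12 + 989.011ms (3)
12. 4945.055ms @ 15 + 989.011ms (3)
13. 5934.066ms @ 18 + 395.604ms (6/5)
14. 6329.67ms @ 96/5 + 395.604ms (6/5)
15. 6725.275ms @ 102/5 + 395.604ms (6/5)
16. 7120.879ms @ 108/5 + 395.604ms (6/5)
17. 7516.484ms @ 114/5 + 395.604ms (6/5)

note 12 onset = 15b = 4945.055ms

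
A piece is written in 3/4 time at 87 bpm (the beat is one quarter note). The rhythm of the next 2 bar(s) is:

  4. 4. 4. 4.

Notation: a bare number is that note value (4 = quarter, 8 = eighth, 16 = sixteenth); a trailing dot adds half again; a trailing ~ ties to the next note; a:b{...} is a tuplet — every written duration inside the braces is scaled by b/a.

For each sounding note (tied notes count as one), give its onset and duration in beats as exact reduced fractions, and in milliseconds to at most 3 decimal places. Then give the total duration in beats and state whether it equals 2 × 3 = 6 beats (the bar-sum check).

1) 0.0ms=0b +1034.483ms=3/2b
2) 1034.483ms=3/2b +1034.483ms=3/2b
3) 2068.966ms=3b +1034.483ms=3/2b
4) 3103.448ms=9/2b +1034.483ms=3/2b
Σ=6b of 6 (87bpm 3/4) — PASS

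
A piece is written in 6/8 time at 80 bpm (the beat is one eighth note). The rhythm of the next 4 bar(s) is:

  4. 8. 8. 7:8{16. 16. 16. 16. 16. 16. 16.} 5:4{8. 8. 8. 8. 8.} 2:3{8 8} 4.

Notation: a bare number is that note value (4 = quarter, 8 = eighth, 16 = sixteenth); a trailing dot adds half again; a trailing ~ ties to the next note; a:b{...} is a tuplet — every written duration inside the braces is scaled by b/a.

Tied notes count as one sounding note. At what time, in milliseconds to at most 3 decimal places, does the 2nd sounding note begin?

note 2 onset = 3b = 2250.0ms

1. 0.0ms @ 0 + 2250.0ms (3)
2. 2250.0ms @ 3 + 1125.0ms (3/2)
3. 3375.0ms @ 9/2 + 1125.0ms (3/2)
4. 4500.0ms @ 6 + 642.857ms (6/7)
5. 5142.857ms @ 48/7 + 642.857ms (6/7)
6. 5785.714ms @ 54/7 + 642.857ms (6/7)
7. 6428.571ms @ 60/7 + 642.857ms (6/7)
8. 7071.429ms @ 66/7 + 642.857ms (6/7)
9. 7714.286ms @ 72/7 + 642.857ms (6/7)
10. 8357.143ms @ 78/7 + 642.857ms (6/7)
11. 9000.0ms @ 12 + 900.0ms (6/5)
12. 9900.0ms @ 66/5 + 900.0ms (6/5)
13. 10800.0ms @ 72/5 + 900.0ms (6/5)
14. 11700.0ms @ 78/5 + 900.0ms (6/5)
15. 12600.0ms @ 84/5 + 900.0ms (6/5)
16. 13500.0ms @ 18 + 1125.0ms (3/2)
17. 14625.0ms @ 39/2 + 1125.0ms (3/2)
18. 15750.0ms @ 21 + 2250.0ms (3)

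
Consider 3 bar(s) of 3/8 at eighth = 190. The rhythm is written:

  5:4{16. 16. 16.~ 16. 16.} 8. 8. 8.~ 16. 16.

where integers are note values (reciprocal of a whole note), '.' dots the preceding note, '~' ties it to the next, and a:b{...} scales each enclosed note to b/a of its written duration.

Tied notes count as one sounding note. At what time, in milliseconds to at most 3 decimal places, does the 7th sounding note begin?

note 7 onset = 6b = 1894.737ms

1. 0.0ms @ 0 + 189.474ms (3/5)
2. 189.474ms @ 3/5 + 189.474ms (3/5)
3. 378.947ms @ 6/5 + 378.947ms (6/5)
4. 757.895ms @ 12/5 + 189.474ms (3/5)
5. 947.368ms @ 3 + 473.684ms (3/2)
6. 1421.053ms @ 9/2 + 473.684ms (3/2)
7. 1894.737ms @ 6 + 710.526ms (9/4)
8. 2605.263ms @ 33/4 + 236.842ms (3/4)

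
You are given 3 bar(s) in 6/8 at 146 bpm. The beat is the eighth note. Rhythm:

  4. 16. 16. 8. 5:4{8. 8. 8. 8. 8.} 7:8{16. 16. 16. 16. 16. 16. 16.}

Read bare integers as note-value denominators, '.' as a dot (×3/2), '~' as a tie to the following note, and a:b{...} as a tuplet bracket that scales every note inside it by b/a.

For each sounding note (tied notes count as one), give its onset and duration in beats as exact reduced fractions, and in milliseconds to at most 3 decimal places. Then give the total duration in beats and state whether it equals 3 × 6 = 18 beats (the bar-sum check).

1) 0.0ms=0b +1232.877ms=3b
2) 1232.877ms=3b +308.219ms=3/4b
3) 1541.096ms=15/4b +308.219ms=3/4b
4) 1849.315ms=9/2b +616.438ms=3/2b
5) 2465.753ms=6b +493.151ms=6/5b
6) 2958.904ms=36/5b +493.151ms=6/5b
7) 3452.055ms=42/5b +493.151ms=6/5b
8) 3945.205ms=48/5b +493.151ms=6/5b
9) 4438.356ms=54/5b +493.151ms=6/5b
10) 4931.507ms=12b +352.25ms=6/7b
11) 5283.757ms=90/7b +352.25ms=6/7b
12) 5636.008ms=96/7b +352.25ms=6/7b
13) 5988.258ms=102/7b +352.25ms=6/7b
14) 6340.509ms=108/7b +352.25ms=6/7b
15) 6692.759ms=114/7b +352.25ms=6/7b
16) 7045.01ms=120/7b +352.25ms=6/7b
Σ=18b of 18 (146bpm 6/8) — PASS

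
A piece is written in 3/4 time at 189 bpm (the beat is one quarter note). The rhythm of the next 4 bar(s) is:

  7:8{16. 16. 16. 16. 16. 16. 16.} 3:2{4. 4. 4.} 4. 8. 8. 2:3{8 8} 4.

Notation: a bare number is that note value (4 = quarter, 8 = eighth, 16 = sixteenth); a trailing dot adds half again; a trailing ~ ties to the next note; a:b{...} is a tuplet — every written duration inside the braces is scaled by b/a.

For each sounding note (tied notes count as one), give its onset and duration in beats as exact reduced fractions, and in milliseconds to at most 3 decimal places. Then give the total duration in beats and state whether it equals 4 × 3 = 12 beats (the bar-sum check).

1) 0.0ms=0b +136.054ms=3/7b
2) 136.054ms=3/7b +136.054ms=3/7b
3) 272.109ms=6/7b +136.054ms=3/7b
4) 408.163ms=9/7b +136.054ms=3/7b
5) 544.218ms=12/7b +136.054ms=3/7b
6) 680.272ms=15/7b +136.054ms=3/7b
7) 816.327ms=18/7b +136.054ms=3/7b
8) 952.381ms=3b +317.46ms=1b
9) 1269.841ms=4b +317.46ms=1b
10) 1587.302ms=5b +317.46ms=1b
11) 1904.762ms=6b +476.19ms=3/2b
12) 2380.952ms=15/2b +238.095ms=3/4b
13) 2619.048ms=33/4b +238.095ms=3/4b
14) 2857.143ms=9b +238.095ms=3/4b
15) 3095.238ms=39/4b +238.095ms=3/4b
16) 3333.333ms=21/2b +476.19ms=3/2b
Σ=12b of 12 (189bpm 3/4) — PASS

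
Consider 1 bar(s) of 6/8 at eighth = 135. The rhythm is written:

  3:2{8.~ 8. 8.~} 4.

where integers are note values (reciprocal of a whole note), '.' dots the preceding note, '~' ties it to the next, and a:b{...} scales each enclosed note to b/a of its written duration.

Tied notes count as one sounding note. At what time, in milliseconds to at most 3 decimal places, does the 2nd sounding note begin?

1. 0.0ms @ 0 + 888.889ms (2)
2. 888.889ms @ 2 + 1777.778ms (4)

note 2 onset = 2b = 888.889ms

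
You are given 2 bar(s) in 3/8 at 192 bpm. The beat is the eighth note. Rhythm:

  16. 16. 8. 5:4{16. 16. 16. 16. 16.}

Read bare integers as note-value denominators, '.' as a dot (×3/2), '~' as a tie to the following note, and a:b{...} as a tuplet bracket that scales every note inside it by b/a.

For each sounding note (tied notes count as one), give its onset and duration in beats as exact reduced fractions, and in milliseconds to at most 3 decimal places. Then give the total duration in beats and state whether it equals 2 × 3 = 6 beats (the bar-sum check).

1) 0.0ms=0b +234.375ms=3/4b
2) 234.375ms=3/4b +234.375ms=3/4b
3) 468.75ms=3/2b +468.75ms=3/2b
4) 937.5ms=3b +187.5ms=3/5b
5) 1125.0ms=18/5b +187.5ms=3/5b
6) 1312.5ms=21/5b +187.5ms=3/5b
7) 1500.0ms=24/5b +187.5ms=3/5b
8) 1687.5ms=27/5b +187.5ms=3/5b
Σ=6b of 6 (192bpm 3/8) — PASS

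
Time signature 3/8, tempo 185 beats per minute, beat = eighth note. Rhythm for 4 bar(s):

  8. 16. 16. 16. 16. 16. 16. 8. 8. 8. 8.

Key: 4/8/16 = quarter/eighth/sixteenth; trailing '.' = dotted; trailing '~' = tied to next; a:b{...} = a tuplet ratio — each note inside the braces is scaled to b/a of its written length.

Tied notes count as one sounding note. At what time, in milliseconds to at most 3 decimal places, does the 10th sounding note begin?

note 10 onset = 9b = 2918.919ms

1. 0.0ms @ 0 + 486.486ms (3/2)
2. 486.486ms @ 3/2 + 243.243ms (3/4)
3. 729.73ms @ 9/4 + 243.243ms (3/4)
4. 972.973ms @ 3 + 243.243ms (3/4)
5. 1216.216ms @ 15/4 + 243.243ms (3/4)
6. 1459.459ms @ 9/2 + 243.243ms (3/4)
7. 1702.703ms @ 21/4 + 243.243ms (3/4)
8. 1945.946ms @ 6 + 486.486ms (3/2)
9. 2432.432ms @ 15/2 + 486.486ms (3/2)
10. 2918.919ms @ 9 + 486.486ms (3/2)
11. 3405.405ms @ 21/2 + 486.486ms (3/2)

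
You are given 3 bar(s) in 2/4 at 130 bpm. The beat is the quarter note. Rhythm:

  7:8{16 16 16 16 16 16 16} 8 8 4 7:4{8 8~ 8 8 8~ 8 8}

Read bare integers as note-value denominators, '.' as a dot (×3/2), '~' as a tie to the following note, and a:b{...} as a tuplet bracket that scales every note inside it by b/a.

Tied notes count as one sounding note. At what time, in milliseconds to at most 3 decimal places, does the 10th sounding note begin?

note 10 onset = 3b = 1384.615ms

1. 0.0ms @ 0 + 131.868ms (2/7)
2. 131.868ms @ 2/7 + 131.868ms (2/7)
3. 263.736ms @ 4/7 + 131.868ms (2/7)
4. 395.604ms @ 6/7 + 131.868ms (2/7)
5. 527.473ms @ 8/7 + 131.868ms (2/7)
6. 659.341ms @ 10/7 + 131.868ms (2/7)
7. 791.209ms @ 12/7 + 131.868ms (2/7)
8. 923.077ms @ 2 + 230.769ms (1/2)
9. 1153.846ms @ 5/2 + 230.769ms (1/2)
10. 1384.615ms @ 3 + 461.538ms (1)
11. 1846.154ms @ 4 + 131.868ms (2/7)
12. 1978.022ms @ 30/7 + 263.736ms (4/7)
13. 2241.758ms @ 34/7 + 131.868ms (2/7)
14. 2373.626ms @ 36/7 + 263.736ms (4/7)
15. 2637.363ms @ 40/7 + 131.868ms (2/7)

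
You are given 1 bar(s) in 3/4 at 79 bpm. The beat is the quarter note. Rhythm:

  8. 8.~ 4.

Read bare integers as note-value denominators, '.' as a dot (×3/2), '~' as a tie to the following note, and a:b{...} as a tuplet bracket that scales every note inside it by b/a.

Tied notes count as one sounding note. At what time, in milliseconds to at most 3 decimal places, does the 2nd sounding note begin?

1. 0.0ms @ 0 + 569.62ms (3/4)
2. 569.62ms @ 3/4 + 1708.861ms (9/4)

note 2 onset = 3/4b = 569.62ms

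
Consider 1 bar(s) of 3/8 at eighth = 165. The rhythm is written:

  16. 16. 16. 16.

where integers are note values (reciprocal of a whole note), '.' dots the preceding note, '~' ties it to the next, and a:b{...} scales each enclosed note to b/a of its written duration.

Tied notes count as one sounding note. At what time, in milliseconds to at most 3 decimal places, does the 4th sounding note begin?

1. 0.0ms @ 0 + 272.727ms (3/4)
2. 272.727ms @ 3/4 + 272.727ms (3/4)
3. 545.455ms @ 3/2 + 272.727ms (3/4)
4. 818.182ms @ 9/4 + 272.727ms (3/4)

note 4 onset = 9/4b = 818.182ms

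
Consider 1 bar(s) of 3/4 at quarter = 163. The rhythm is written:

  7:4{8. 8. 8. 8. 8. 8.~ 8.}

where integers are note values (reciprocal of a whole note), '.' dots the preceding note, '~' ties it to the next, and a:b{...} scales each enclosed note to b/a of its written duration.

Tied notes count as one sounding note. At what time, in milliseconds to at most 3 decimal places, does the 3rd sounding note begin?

1. 0.0ms @ 0 + 157.756ms (3/7)
2. 157.756ms @ 3/7 + 157.756ms (3/7)
3. 315.513ms @ 6/7 + 157.756ms (3/7)
4. 473.269ms @ 9/7 + 157.756ms (3/7)
5. 631.025ms @ 12/7 + 157.756ms (3/7)
6. 788.782ms @ 15/7 + 315.513ms (6/7)

note 3 onset = 6/7b = 315.513ms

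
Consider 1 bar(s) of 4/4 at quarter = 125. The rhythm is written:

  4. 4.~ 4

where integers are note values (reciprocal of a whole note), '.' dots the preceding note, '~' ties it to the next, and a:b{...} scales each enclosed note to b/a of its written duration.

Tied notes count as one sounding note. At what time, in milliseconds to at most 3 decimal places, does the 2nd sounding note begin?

1. 0.0ms @ 0 + 720.0ms (3/2)
2. 720.0ms @ 3/2 + 1200.0ms (5/2)

note 2 onset = 3/2b = 720.0ms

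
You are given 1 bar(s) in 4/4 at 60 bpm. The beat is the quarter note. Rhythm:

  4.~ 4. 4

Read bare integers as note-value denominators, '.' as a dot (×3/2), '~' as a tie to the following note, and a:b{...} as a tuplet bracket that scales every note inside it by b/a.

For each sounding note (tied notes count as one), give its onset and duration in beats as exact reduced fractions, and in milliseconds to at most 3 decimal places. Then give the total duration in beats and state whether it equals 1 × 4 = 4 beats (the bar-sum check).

1) 0.0ms=0b +3000.0ms=3b
2) 3000.0ms=3b +1000.0ms=1b
Σ=4b of 4 (60bpm 4/4) — PASS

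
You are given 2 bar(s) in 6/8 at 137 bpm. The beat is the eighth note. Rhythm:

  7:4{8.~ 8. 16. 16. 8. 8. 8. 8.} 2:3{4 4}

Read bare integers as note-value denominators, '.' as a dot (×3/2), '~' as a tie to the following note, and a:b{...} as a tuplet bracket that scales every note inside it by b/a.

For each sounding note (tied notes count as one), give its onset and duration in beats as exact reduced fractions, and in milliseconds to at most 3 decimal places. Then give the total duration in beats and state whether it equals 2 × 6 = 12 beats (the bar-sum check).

1) 0.0ms=0b +750.782ms=12/7b
2) 750.782ms=12/7b +187.696ms=3/7b
3) 938.478ms=15/7b +187.696ms=3/7b
4) 1126.173ms=18/7b +375.391ms=6/7b
5) 1501.564ms=24/7b +375.391ms=6/7b
6) 1876.955ms=30/7b +375.391ms=6/7b
7) 2252.346ms=36/7b +375.391ms=6/7b
8) 2627.737ms=6b +1313.869ms=3b
9) 3941.606ms=9b +1313.869ms=3b
Σ=12b of 12 (137bpm 6/8) — PASS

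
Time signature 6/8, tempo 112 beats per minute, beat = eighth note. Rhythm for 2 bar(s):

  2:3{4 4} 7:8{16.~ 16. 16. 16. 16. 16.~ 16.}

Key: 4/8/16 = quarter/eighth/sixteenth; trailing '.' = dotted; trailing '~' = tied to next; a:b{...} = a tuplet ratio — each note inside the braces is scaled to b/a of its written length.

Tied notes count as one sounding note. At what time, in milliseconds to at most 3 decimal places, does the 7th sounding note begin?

1. 0.0ms @ 0 + 1607.143ms (3)
2. 1607.143ms @ 3 + 1607.143ms (3)
3. 3214.286ms @ 6 + 918.367ms (12/7)
4. 4132.653ms @ 54/7 + 459.184ms (6/7)
5. 4591.837ms @ 60/7 + 459.184ms (6/7)
6. 5051.02ms @ 66/7 + 459.184ms (6/7)
7. 5510.204ms @ 72/7 + 918.367ms (12/7)

note 7 onset = 72/7b = 5510.204ms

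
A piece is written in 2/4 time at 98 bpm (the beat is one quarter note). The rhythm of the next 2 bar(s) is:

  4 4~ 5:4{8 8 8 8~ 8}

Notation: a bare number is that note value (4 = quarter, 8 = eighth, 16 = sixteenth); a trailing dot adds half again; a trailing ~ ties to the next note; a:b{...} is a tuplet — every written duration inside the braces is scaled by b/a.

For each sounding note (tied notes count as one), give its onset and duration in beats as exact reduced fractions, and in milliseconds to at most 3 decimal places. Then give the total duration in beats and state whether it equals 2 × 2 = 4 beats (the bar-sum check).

1) 0.0ms=0b +612.245ms=1b
2) 612.245ms=1b +857.143ms=7/5b
3) 1469.388ms=12/5b +244.898ms=2/5b
4) 1714.286ms=14/5b +244.898ms=2/5b
5) 1959.184ms=16/5b +489.796ms=4/5b
Σ=4b of 4 (98bpm 2/4) — PASS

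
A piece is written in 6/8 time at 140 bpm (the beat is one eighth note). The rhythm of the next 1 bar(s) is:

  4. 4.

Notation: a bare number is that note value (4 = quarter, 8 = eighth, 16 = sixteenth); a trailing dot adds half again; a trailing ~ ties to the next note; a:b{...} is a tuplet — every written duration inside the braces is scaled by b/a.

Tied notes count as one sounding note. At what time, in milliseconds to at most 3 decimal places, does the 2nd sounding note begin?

note 2 onset = 3b = 1285.714ms

1. 0.0ms @ 0 + 1285.714ms (3)
2. 1285.714ms @ 3 + 1285.714ms (3)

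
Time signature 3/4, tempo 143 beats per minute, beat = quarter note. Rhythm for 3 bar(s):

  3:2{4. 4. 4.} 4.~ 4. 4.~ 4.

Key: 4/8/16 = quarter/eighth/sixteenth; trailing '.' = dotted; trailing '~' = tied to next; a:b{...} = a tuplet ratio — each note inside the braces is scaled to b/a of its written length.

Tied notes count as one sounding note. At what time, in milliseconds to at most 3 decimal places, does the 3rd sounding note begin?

1. 0.0ms @ 0 + 419.58ms (1)
2. 419.58ms @ 1 + 419.58ms (1)
3. 839.161ms @ 2 + 419.58ms (1)
4. 1258.741ms @ 3 + 1258.741ms (3)
5. 2517.483ms @ 6 + 1258.741ms (3)

note 3 onset = 2b = 839.161ms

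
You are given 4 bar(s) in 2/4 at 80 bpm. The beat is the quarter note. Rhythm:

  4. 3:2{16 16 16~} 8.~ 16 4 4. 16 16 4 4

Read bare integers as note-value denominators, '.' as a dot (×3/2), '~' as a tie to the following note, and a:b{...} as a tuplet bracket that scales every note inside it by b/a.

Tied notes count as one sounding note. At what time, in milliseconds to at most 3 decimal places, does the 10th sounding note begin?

note 10 onset = 7b = 5250.0ms

1. 0.0ms @ 0 + 1125.0ms (3/2)
2. 1125.0ms @ 3/2 + 125.0ms (1/6)
3. 1250.0ms @ 5/3 + 125.0ms (1/6)
4. 1375.0ms @ 11/6 + 875.0ms (7/6)
5. 2250.0ms @ 3 + 750.0ms (1)
6. 3000.0ms @ 4 + 1125.0ms (3/2)
7. 4125.0ms @ 11/2 + 187.5ms (1/4)
8. 4312.5ms @ 23/4 + 187.5ms (1/4)
9. 4500.0ms @ 6 + 750.0ms (1)
10. 5250.0ms @ 7 + 750.0ms (1)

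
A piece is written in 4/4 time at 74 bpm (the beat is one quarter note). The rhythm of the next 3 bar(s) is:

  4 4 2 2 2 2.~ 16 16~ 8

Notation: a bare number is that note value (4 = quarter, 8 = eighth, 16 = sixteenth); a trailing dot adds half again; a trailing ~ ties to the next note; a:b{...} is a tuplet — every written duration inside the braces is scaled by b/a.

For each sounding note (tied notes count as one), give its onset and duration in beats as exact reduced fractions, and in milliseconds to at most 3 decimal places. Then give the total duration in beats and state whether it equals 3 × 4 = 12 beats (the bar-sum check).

1) 0.0ms=0b +810.811ms=1b
2) 810.811ms=1b +810.811ms=1b
3) 1621.622ms=2b +1621.622ms=2b
4) 3243.243ms=4b +1621.622ms=2b
5) 4864.865ms=6b +1621.622ms=2b
6) 6486.486ms=8b +2635.135ms=13/4b
7) 9121.622ms=45/4b +608.108ms=3/4b
Σ=12b of 12 (74bpm 4/4) — PASS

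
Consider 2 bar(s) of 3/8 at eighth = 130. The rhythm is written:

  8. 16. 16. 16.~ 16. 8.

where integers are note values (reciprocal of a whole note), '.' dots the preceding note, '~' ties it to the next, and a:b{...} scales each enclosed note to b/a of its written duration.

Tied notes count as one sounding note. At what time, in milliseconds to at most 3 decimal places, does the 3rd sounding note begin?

note 3 onset = 9/4b = 1038.462ms

1. 0.0ms @ 0 + 692.308ms (3/2)
2. 692.308ms @ 3/2 + 346.154ms (3/4)
3. 1038.462ms @ 9/4 + 346.154ms (3/4)
4. 1384.615ms @ 3 + 692.308ms (3/2)
5. 2076.923ms @ 9/2 + 692.308ms (3/2)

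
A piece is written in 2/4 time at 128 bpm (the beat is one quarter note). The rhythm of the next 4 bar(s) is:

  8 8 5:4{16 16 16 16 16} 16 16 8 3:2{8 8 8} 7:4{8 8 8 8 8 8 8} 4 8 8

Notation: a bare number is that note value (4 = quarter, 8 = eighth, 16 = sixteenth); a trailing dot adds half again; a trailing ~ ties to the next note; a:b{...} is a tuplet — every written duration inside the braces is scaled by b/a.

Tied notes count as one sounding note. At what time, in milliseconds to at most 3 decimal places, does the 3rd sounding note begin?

1. 0.0ms @ 0 + 234.375ms (1/2)
2. 234.375ms @ 1/2 + 234.375ms (1/2)
3. 468.75ms @ 1 + 93.75ms (1/5)
4. 562.5ms @ 6/5 + 93.75ms (1/5)
5. 656.25ms @ 7/5 + 93.75ms (1/5)
6. 750.0ms @ 8/5 + 93.75ms (1/5)
7. 843.75ms @ 9/5 + 93.75ms (1/5)
8. 937.5ms @ 2 + 117.188ms (1/4)
9. 1054.688ms @ 9/4 + 117.188ms (1/4)
10. 1171.875ms @ 5/2 + 234.375ms (1/2)
11. 1406.25ms @ 3 + 156.25ms (1/3)
12. 1562.5ms @ 10/3 + 156.25ms (1/3)
13. 1718.75ms @ 11/3 + 156.25ms (1/3)
14. 1875.0ms @ 4 + 133.929ms (2/7)
15. 2008.929ms @ 30/7 + 133.929ms (2/7)
16. 2142.857ms @ 32/7 + 133.929ms (2/7)
17. 2276.786ms @ 34/7 + 133.929ms (2/7)
18. 2410.714ms @ 36/7 + 133.929ms (2/7)
19. 2544.643ms @ 38/7 + 133.929ms (2/7)
20. 2678.571ms @ 40/7 + 133.929ms (2/7)
21. 2812.5ms @ 6 + 468.75ms (1)
22. 3281.25ms @ 7 + 234.375ms (1/2)
23. 3515.625ms @ 15/2 + 234.375ms (1/2)

note 3 onset = 1b = 468.75ms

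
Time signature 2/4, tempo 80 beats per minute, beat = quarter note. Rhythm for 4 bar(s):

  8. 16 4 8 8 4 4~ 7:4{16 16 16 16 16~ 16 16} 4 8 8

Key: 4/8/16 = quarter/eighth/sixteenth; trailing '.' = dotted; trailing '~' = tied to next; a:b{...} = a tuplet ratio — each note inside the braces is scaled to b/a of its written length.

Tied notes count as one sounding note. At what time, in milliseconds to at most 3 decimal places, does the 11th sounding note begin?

1. 0.0ms @ 0 + 562.5ms (3/4)
2. 562.5ms @ 3/4 + 187.5ms (1/4)
3. 750.0ms @ 1 + 750.0ms (1)
4. 1500.0ms @ 2 + 375.0ms (1/2)
5. 1875.0ms @ 5/2 + 375.0ms (1/2)
6. 2250.0ms @ 3 + 750.0ms (1)
7. 3000.0ms @ 4 + 857.143ms (8/7)
8. 3857.143ms @ 36/7 + 107.143ms (1/7)
9. 3964.286ms @ 37/7 + 107.143ms (1/7)
10. 4071.429ms @ 38/7 + 107.143ms (1/7)
11. 4178.571ms @ 39/7 + 214.286ms (2/7)
12. 4392.857ms @ 41/7 + 107.143ms (1/7)
13. 4500.0ms @ 6 + 750.0ms (1)
14. 5250.0ms @ 7 + 375.0ms (1/2)
15. 5625.0ms @ 15/2 + 375.0ms (1/2)

note 11 onset = 39/7b = 4178.571ms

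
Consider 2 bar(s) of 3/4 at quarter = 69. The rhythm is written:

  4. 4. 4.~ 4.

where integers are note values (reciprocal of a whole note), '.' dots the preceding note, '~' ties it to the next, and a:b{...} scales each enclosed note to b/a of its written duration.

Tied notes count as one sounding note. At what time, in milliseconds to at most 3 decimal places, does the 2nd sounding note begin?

note 2 onset = 3/2b = 1304.348ms

1. 0.0ms @ 0 + 1304.348ms (3/2)
2. 1304.348ms @ 3/2 + 1304.348ms (3/2)
3. 2608.696ms @ 3 + 2608.696ms (3)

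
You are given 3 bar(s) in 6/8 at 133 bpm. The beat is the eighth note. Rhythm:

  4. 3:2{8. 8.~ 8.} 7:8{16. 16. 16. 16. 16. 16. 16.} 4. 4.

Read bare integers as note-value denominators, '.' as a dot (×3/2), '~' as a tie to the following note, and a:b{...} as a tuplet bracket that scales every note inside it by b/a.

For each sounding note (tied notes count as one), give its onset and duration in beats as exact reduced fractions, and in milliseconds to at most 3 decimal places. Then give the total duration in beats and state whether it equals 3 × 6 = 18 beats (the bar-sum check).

1) 0.0ms=0b +1353.383ms=3b
2) 1353.383ms=3b +451.128ms=1b
3) 1804.511ms=4b +902.256ms=2b
4) 2706.767ms=6b +386.681ms=6/7b
5) 3093.448ms=48/7b +386.681ms=6/7b
6) 3480.129ms=54/7b +386.681ms=6/7b
7) 3866.81ms=60/7b +386.681ms=6/7b
8) 4253.491ms=66/7b +386.681ms=6/7b
9) 4640.172ms=72/7b +386.681ms=6/7b
10) 5026.853ms=78/7b +386.681ms=6/7b
11) 5413.534ms=12b +1353.383ms=3b
12) 6766.917ms=15b +1353.383ms=3b
Σ=18b of 18 (133bpm 6/8) — PASS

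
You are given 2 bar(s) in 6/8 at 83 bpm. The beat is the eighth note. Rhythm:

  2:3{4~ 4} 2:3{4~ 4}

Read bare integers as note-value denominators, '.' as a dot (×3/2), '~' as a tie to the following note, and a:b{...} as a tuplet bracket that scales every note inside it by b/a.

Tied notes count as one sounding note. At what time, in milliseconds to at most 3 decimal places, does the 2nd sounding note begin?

1. 0.0ms @ 0 + 4337.349ms (6)
2. 4337.349ms @ 6 + 4337.349ms (6)

note 2 onset = 6b = 4337.349ms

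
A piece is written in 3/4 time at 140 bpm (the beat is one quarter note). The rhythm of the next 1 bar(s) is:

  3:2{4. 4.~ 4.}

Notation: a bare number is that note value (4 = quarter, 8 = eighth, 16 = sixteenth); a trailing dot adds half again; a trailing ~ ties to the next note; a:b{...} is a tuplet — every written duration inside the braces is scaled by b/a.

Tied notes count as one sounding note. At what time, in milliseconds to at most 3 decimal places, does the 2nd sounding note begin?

1. 0.0ms @ 0 + 428.571ms (1)
2. 428.571ms @ 1 + 857.143ms (2)

note 2 onset = 1b = 428.571ms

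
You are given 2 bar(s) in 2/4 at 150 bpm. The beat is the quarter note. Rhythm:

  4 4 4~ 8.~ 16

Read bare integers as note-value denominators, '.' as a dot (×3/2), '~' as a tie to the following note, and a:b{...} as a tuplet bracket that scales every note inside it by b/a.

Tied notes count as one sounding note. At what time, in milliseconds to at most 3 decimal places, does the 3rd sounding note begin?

note 3 onset = 2b = 800.0ms

1. 0.0ms @ 0 + 400.0ms (1)
2. 400.0ms @ 1 + 400.0ms (1)
3. 800.0ms @ 2 + 800.0ms (2)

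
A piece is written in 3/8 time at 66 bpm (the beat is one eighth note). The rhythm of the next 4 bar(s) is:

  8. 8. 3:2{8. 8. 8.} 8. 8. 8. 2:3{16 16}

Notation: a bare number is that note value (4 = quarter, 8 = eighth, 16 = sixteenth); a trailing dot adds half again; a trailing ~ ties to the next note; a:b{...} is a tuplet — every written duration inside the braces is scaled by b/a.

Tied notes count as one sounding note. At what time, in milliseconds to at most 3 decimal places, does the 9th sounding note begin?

note 9 onset = 21/2b = 9545.455ms

1. 0.0ms @ 0 + 1363.636ms (3/2)
2. 1363.636ms @ 3/2 + 1363.636ms (3/2)
3. 2727.273ms @ 3 + 909.091ms (1)
4. 3636.364ms @ 4 + 909.091ms (1)
5. 4545.455ms @ 5 + 909.091ms (1)
6. 5454.545ms @ 6 + 1363.636ms (3/2)
7. 6818.182ms @ 15/2 + 1363.636ms (3/2)
8. 8181.818ms @ 9 + 1363.636ms (3/2)
9. 9545.455ms @ 21/2 + 681.818ms (3/4)
10. 10227.273ms @ 45/4 + 681.818ms (3/4)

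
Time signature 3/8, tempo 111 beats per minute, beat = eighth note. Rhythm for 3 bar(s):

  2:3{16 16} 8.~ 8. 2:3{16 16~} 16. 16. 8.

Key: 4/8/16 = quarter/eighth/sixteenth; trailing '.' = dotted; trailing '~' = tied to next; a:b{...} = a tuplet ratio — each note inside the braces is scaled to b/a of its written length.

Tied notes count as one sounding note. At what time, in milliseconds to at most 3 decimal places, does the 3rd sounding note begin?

note 3 onset = 3/2b = 810.811ms

1. 0.0ms @ 0 + 405.405ms (3/4)
2. 405.405ms @ 3/4 + 405.405ms (3/4)
3. 810.811ms @ 3/2 + 1621.622ms (3)
4. 2432.432ms @ 9/2 + 405.405ms (3/4)
5. 2837.838ms @ 21/4 + 810.811ms (3/2)
6. 3648.649ms @ 27/4 + 405.405ms (3/4)
7. 4054.054ms @ 15/2 + 810.811ms (3/2)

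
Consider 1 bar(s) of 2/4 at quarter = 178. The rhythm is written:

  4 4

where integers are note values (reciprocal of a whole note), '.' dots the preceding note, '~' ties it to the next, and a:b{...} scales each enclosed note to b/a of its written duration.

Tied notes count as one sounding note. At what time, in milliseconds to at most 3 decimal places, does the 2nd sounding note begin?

1. 0.0ms @ 0 + 337.079ms (1)
2. 337.079ms @ 1 + 337.079ms (1)

note 2 onset = 1b = 337.079ms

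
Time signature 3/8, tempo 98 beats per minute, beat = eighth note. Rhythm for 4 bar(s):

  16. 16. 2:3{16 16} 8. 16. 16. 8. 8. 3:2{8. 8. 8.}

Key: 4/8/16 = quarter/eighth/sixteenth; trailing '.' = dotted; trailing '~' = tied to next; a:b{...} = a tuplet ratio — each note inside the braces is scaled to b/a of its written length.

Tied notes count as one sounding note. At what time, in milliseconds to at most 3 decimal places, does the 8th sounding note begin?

note 8 onset = 6b = 3673.469ms

1. 0.0ms @ 0 + 459.184ms (3/4)
2. 459.184ms @ 3/4 + 459.184ms (3/4)
3. 918.367ms @ 3/2 + 459.184ms (3/4)
4. 1377.551ms @ 9/4 + 459.184ms (3/4)
5. 1836.735ms @ 3 + 918.367ms (3/2)
6. 2755.102ms @ 9/2 + 459.184ms (3/4)
7. 3214.286ms @ 21/4 + 459.184ms (3/4)
8. 3673.469ms @ 6 + 918.367ms (3/2)
9. 4591.837ms @ 15/2 + 918.367ms (3/2)
10. 5510.204ms @ 9 + 612.245ms (1)
11. 6122.449ms @ 10 + 612.245ms (1)
12. 6734.694ms @ 11 + 612.245ms (1)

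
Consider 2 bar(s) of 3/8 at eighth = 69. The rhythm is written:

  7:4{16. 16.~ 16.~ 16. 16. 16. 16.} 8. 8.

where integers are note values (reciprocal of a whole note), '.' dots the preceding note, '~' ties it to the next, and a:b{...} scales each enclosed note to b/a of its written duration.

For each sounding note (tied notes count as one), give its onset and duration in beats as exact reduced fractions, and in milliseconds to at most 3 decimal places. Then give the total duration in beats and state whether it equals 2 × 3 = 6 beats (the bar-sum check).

1) 0.0ms=0b +372.671ms=3/7b
2) 372.671ms=3/7b +1118.012ms=9/7b
3) 1490.683ms=12/7b +372.671ms=3/7b
4) 1863.354ms=15/7b +372.671ms=3/7b
5) 2236.025ms=18/7b +372.671ms=3/7b
6) 2608.696ms=3b +1304.348ms=3/2b
7) 3913.043ms=9/2b +1304.348ms=3/2b
Σ=6b of 6 (69bpm 3/8) — PASS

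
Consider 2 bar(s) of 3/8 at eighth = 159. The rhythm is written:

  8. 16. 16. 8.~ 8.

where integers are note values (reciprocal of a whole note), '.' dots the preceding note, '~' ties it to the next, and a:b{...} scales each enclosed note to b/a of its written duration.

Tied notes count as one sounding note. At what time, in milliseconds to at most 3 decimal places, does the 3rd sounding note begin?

1. 0.0ms @ 0 + 566.038ms (3/2)
2. 566.038ms @ 3/2 + 283.019ms (3/4)
3. 849.057ms @ 9/4 + 283.019ms (3/4)
4. 1132.075ms @ 3 + 1132.075ms (3)

note 3 onset = 9/4b = 849.057ms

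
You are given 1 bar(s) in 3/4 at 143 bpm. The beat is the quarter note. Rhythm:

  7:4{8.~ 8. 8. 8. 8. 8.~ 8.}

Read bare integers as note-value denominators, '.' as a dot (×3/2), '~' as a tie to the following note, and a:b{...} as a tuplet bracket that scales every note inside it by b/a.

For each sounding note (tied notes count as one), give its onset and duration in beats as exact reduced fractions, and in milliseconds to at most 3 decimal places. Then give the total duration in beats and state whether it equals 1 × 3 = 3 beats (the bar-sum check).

1) 0.0ms=0b +359.64ms=6/7b
2) 359.64ms=6/7b +179.82ms=3/7b
3) 539.461ms=9/7b +179.82ms=3/7b
4) 719.281ms=12/7b +179.82ms=3/7b
5) 899.101ms=15/7b +359.64ms=6/7b
Σ=3b of 3 (143bpm 3/4) — PASS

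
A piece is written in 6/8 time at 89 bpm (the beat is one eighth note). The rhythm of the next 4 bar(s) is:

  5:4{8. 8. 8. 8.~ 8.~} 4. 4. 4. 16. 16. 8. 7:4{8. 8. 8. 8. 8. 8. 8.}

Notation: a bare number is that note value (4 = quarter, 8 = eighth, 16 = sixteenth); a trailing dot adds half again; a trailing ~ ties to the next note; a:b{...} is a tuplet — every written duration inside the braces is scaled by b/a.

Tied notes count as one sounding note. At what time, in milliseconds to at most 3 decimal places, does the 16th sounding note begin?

1. 0.0ms @ 0 + 808.989ms (6/5)
2. 808.989ms @ 6/5 + 808.989ms (6/5)
3. 1617.978ms @ 12/5 + 808.989ms (6/5)
4. 2426.966ms @ 18/5 + 3640.449ms (27/5)
5. 6067.416ms @ 9 + 2022.472ms (3)
6. 8089.888ms @ 12 + 2022.472ms (3)
7. 10112.36ms @ 15 + 505.618ms (3/4)
8. 10617.978ms @ 63/4 + 505.618ms (3/4)
9. 11123.596ms @ 33/2 + 1011.236ms (3/2)
10. 12134.831ms @ 18 + 577.849ms (6/7)
11. 12712.681ms @ 132/7 + 577.849ms (6/7)
12. 13290.53ms @ 138/7 + 577.849ms (6/7)
13. 13868.379ms @ 144/7 + 577.849ms (6/7)
14. 14446.228ms @ 150/7 + 577.849ms (6/7)
15. 15024.077ms @ 156/7 + 577.849ms (6/7)
16. 15601.926ms @ 162/7 + 577.849ms (6/7)

note 16 onset = 162/7b = 15601.926ms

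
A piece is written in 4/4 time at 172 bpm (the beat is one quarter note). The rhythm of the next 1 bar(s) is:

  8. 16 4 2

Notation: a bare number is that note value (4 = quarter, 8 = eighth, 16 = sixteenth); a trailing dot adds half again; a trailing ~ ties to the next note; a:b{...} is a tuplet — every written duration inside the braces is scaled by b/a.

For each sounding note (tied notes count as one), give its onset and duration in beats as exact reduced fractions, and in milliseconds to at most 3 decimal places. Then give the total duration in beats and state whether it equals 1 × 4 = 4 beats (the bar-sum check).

1) 0.0ms=0b +261.628ms=3/4b
2) 261.628ms=3/4b +87.209ms=1/4b
3) 348.837ms=1b +348.837ms=1b
4) 697.674ms=2b +697.674ms=2b
Σ=4b of 4 (172bpm 4/4) — PASS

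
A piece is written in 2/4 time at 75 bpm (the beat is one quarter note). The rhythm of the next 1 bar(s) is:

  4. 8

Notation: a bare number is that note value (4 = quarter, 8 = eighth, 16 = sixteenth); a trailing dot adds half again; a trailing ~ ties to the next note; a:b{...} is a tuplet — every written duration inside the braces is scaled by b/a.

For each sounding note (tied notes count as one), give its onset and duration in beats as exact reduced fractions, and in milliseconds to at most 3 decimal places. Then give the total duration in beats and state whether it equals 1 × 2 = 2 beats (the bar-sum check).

1) 0.0ms=0b +1200.0ms=3/2b
2) 1200.0ms=3/2b +400.0ms=1/2b
Σ=2b of 2 (75bpm 2/4) — PASS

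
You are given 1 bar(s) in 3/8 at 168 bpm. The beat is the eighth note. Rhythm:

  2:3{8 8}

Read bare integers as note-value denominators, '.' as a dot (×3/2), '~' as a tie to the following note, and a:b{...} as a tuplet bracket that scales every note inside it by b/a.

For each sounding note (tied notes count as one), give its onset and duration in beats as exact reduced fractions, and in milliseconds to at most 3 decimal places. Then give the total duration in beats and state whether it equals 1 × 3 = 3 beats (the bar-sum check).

1) 0.0ms=0b +535.714ms=3/2b
2) 535.714ms=3/2b +535.714ms=3/2b
Σ=3b of 3 (168bpm 3/8) — PASS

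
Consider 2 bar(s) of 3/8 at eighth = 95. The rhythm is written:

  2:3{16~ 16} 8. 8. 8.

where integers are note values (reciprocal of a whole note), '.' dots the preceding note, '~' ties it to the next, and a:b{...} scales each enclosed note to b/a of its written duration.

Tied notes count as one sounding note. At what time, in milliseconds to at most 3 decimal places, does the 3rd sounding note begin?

1. 0.0ms @ 0 + 947.368ms (3/2)
2. 947.368ms @ 3/2 + 947.368ms (3/2)
3. 1894.737ms @ 3 + 947.368ms (3/2)
4. 2842.105ms @ 9/2 + 947.368ms (3/2)

note 3 onset = 3b = 1894.737ms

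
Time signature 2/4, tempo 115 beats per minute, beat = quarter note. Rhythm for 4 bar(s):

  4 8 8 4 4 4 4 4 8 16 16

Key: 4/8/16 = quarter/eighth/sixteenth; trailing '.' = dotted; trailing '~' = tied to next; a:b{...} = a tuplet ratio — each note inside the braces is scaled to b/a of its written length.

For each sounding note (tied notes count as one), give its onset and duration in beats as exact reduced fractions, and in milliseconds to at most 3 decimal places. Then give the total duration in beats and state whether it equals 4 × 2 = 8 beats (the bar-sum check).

1) 0.0ms=0b +521.739ms=1b
2) 521.739ms=1b +260.87ms=1/2b
3) 782.609ms=3/2b +260.87ms=1/2b
4) 1043.478ms=2b +521.739ms=1b
5) 1565.217ms=3b +521.739ms=1b
6) 2086.957ms=4b +521.739ms=1b
7) 2608.696ms=5b +521.739ms=1b
8) 3130.435ms=6b +521.739ms=1b
9) 3652.174ms=7b +260.87ms=1/2b
10) 3913.043ms=15/2b +130.435ms=1/4b
11) 4043.478ms=31/4b +130.435ms=1/4b
Σ=8b of 8 (115bpm 2/4) — PASS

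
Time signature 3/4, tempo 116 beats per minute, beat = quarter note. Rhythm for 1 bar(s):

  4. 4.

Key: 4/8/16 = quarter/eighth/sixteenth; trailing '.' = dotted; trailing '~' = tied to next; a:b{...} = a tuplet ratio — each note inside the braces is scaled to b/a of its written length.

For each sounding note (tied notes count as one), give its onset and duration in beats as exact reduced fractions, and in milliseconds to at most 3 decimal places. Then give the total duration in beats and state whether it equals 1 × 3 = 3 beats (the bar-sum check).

1) 0.0ms=0b +775.862ms=3/2b
2) 775.862ms=3/2b +775.862ms=3/2b
Σ=3b of 3 (116bpm 3/4) — PASS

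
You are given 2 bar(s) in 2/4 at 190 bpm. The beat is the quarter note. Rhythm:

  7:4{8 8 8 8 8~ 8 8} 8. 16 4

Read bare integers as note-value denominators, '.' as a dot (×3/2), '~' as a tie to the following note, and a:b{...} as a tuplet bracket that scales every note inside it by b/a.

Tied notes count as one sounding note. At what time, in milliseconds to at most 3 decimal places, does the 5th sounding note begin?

1. 0.0ms @ 0 + 90.226ms (2/7)
2. 90.226ms @ 2/7 + 90.226ms (2/7)
3. 180.451ms @ 4/7 + 90.226ms (2/7)
4. 270.677ms @ 6/7 + 90.226ms (2/7)
5. 360.902ms @ 8/7 + 180.451ms (4/7)
6. 541.353ms @ 12/7 + 90.226ms (2/7)
7. 631.579ms @ 2 + 236.842ms (3/4)
8. 868.421ms @ 11/4 + 78.947ms (1/4)
9. 947.368ms @ 3 + 315.789ms (1)

note 5 onset = 8/7b = 360.902ms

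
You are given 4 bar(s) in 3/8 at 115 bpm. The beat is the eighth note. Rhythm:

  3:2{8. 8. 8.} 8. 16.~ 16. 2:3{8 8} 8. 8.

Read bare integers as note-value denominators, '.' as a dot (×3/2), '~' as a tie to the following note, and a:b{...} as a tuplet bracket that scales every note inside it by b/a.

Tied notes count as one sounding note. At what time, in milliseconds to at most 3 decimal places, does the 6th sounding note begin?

1. 0.0ms @ 0 + 521.739ms (1)
2. 521.739ms @ 1 + 521.739ms (1)
3. 1043.478ms @ 2 + 521.739ms (1)
4. 1565.217ms @ 3 + 782.609ms (3/2)
5. 2347.826ms @ 9/2 + 782.609ms (3/2)
6. 3130.435ms @ 6 + 782.609ms (3/2)
7. 3913.043ms @ 15/2 + 782.609ms (3/2)
8. 4695.652ms @ 9 + 782.609ms (3/2)
9. 5478.261ms @ 21/2 + 782.609ms (3/2)

note 6 onset = 6b = 3130.435ms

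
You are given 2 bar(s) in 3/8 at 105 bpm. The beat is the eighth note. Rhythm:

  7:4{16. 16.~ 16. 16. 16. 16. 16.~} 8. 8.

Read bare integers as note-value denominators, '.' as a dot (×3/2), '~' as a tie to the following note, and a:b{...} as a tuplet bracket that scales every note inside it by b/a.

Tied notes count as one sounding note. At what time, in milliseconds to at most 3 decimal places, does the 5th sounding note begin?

note 5 onset = 15/7b = 1224.49ms

1. 0.0ms @ 0 + 244.898ms (3/7)
2. 244.898ms @ 3/7 + 489.796ms (6/7)
3. 734.694ms @ 9/7 + 244.898ms (3/7)
4. 979.592ms @ 12/7 + 244.898ms (3/7)
5. 1224.49ms @ 15/7 + 244.898ms (3/7)
6. 1469.388ms @ 18/7 + 1102.041ms (27/14)
7. 2571.429ms @ 9/2 + 857.143ms (3/2)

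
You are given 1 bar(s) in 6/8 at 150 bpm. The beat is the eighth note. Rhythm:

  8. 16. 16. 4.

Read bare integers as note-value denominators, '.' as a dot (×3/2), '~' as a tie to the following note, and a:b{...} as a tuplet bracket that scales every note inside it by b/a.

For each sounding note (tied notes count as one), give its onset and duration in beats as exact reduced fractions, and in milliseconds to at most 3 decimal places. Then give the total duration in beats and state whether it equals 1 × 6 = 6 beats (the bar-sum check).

1) 0.0ms=0b +600.0ms=3/2b
2) 600.0ms=3/2b +300.0ms=3/4b
3) 900.0ms=9/4b +300.0ms=3/4b
4) 1200.0ms=3b +1200.0ms=3b
Σ=6b of 6 (150bpm 6/8) — PASS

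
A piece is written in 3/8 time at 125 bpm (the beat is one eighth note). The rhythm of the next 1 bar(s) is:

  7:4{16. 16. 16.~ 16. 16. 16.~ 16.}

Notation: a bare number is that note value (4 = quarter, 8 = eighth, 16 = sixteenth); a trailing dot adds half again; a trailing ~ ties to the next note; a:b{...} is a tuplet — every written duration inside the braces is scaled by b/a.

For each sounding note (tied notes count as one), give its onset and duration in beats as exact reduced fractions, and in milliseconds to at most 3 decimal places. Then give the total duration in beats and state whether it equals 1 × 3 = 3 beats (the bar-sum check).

1) 0.0ms=0b +205.714ms=3/7b
2) 205.714ms=3/7b +205.714ms=3/7b
3) 411.429ms=6/7b +411.429ms=6/7b
4) 822.857ms=12/7b +205.714ms=3/7b
5) 1028.571ms=15/7b +411.429ms=6/7b
Σ=3b of 3 (125bpm 3/8) — PASS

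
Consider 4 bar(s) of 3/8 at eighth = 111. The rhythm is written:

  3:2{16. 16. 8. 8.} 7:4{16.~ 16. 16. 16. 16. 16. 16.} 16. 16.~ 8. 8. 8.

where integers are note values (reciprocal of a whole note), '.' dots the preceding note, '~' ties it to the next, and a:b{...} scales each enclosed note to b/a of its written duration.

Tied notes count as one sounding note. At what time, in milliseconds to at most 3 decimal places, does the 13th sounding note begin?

1. 0.0ms @ 0 + 270.27ms (1/2)
2. 270.27ms @ 1/2 + 270.27ms (1/2)
3. 540.541ms @ 1 + 540.541ms (1)
4. 1081.081ms @ 2 + 540.541ms (1)
5. 1621.622ms @ 3 + 463.32ms (6/7)
6. 2084.942ms @ 27/7 + 231.66ms (3/7)
7. 2316.602ms @ 30/7 + 231.66ms (3/7)
8. 2548.263ms @ 33/7 + 231.66ms (3/7)
9. 2779.923ms @ 36/7 + 231.66ms (3/7)
10. 3011.583ms @ 39/7 + 231.66ms (3/7)
11. 3243.243ms @ 6 + 405.405ms (3/4)
12. 3648.649ms @ 27/4 + 1216.216ms (9/4)
13. 4864.865ms @ 9 + 810.811ms (3/2)
14. 5675.676ms @ 21/2 + 810.811ms (3/2)

note 13 onset = 9b = 4864.865ms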